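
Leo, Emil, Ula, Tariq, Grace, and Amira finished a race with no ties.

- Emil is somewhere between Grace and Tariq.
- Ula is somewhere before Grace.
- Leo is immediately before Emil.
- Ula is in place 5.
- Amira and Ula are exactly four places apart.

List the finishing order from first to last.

Amira, Tariq, Leo, Emil, Ula, Grace

From clue 1: Emil is in {2,3,4,5}.
From clues 1–3: Leo is in {2,3,4}.
From clues 1–4: Ula → place 5, Grace → place 6.
From clues 1–5: Amira → place 1, Tariq → place 2, Leo → place 3, Emil → place 4.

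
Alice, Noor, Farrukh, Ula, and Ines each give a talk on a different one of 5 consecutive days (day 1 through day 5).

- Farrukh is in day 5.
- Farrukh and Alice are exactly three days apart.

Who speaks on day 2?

With clue 1, Farrukh is ruled out for day 2.
With clues 1–2, Ines, Noor, and Ula are ruled out for day 2.
So day 2 is Alice.

Alice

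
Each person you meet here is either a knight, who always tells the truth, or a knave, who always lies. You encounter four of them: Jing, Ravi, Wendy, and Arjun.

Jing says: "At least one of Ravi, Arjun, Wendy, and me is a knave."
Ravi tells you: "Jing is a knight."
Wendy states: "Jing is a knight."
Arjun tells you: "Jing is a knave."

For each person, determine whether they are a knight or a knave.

Jing: knight, Ravi: knight, Wendy: knight, Arjun: knave

Consider Jing. Suppose Jing is a knave.
Then Jing's own statement would have to be false, but it can't be — contradiction.
So Jing is a knight.
With that fixed, Ravi's statement is true, so Ravi is a knight.
With that fixed, Wendy's statement is true, so Wendy is a knight.
With that fixed, Arjun's statement is false, so Arjun is a knave.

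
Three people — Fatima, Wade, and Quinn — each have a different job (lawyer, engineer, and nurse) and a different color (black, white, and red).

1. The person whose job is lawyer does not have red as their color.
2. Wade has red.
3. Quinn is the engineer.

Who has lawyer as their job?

With clues 1–2, Wade is impossible for the one with job lawyer.
With clues 1–3, Quinn is impossible for the one with job lawyer.
That leaves Fatima.

Fatima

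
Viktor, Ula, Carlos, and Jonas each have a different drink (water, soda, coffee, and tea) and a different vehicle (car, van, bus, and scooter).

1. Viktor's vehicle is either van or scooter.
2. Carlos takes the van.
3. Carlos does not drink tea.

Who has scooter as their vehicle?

Viktor

With clues 1–2, Carlos, Jonas, and Ula are impossible for the one with vehicle scooter.
That leaves Viktor.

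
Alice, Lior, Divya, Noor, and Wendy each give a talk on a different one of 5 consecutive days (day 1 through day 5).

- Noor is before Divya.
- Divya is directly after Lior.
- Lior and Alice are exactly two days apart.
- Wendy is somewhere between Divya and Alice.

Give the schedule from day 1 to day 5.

Noor, Alice, Wendy, Lior, Divya

From clue 1: Divya is in {2,3,4,5}.
From clues 1–2: Lior is in {2,3,4}.
From clues 1–4: Noor → day 1, Alice → day 2, Wendy → day 3, Lior → day 4, Divya → day 5.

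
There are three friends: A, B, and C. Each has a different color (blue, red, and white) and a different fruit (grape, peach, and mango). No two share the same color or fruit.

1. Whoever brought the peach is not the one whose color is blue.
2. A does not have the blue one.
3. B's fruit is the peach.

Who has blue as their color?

C

With clues 1–2, A is impossible for the one with color blue.
With clues 1–3, B is impossible for the one with color blue.
That leaves C.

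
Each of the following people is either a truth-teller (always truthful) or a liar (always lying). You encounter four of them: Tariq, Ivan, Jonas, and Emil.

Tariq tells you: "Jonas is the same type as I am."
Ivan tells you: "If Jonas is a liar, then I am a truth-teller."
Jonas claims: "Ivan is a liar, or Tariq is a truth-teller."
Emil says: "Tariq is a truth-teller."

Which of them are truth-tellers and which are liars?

Consider Tariq. Suppose Tariq is a liar.
Then no assignment of the remaining roles makes every statement match its speaker's type — contradiction.
So Tariq is a truth-teller.
With that fixed, Jonas's statement is true, so Jonas is a truth-teller.
With that fixed, Emil's statement is true, so Emil is a truth-teller.
With that fixed, Ivan's statement is true, so Ivan is a truth-teller.

Tariq: truth-teller, Ivan: truth-teller, Jonas: truth-teller, Emil: truth-teller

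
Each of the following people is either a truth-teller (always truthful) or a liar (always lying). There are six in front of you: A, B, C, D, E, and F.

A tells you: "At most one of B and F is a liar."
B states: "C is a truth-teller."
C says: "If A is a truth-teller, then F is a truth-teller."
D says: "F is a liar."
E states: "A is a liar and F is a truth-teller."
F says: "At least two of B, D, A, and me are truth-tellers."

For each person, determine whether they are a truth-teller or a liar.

Consider A. Suppose A is a liar.
Then no assignment of the remaining roles makes every statement match its speaker's type — contradiction.
So A is a truth-teller.
With that fixed, E's statement is false, so E is a liar.
Consider B. Suppose B is a liar.
Then no assignment of the remaining roles makes every statement match its speaker's type — contradiction.
So B is a truth-teller.
With that fixed, F's statement is true, so F is a truth-teller.
With that fixed, C's statement is true, so C is a truth-teller.
With that fixed, D's statement is false, so D is a liar.

A: truth-teller, B: truth-teller, C: truth-teller, D: liar, E: liar, F: truth-teller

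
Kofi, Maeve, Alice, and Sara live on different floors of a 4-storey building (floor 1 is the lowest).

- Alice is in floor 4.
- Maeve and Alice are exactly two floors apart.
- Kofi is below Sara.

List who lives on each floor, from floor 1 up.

Kofi, Maeve, Sara, Alice

From clue 1: Alice → floor 4.
From clues 1–2: Maeve → floor 2.
From clues 1–3: Kofi → floor 1, Sara → floor 3.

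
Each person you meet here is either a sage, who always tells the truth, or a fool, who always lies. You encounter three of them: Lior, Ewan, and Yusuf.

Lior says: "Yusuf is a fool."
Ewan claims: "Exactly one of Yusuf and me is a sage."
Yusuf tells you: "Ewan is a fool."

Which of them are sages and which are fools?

Consider Lior. Suppose Lior is a fool.
Then no assignment of the remaining roles makes every statement match its speaker's type — contradiction.
So Lior is a sage.
Consider Ewan. Suppose Ewan is a fool.
Then no assignment of the remaining roles makes every statement match its speaker's type — contradiction.
So Ewan is a sage.
With that fixed, Yusuf's statement is false, so Yusuf is a fool.

Lior: sage, Ewan: sage, Yusuf: fool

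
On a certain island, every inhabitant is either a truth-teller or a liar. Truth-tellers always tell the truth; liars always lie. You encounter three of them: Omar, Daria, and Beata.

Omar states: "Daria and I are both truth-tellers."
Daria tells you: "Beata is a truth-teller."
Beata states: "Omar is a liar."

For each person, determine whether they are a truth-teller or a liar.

Omar: liar, Daria: truth-teller, Beata: truth-teller

Consider Omar. Suppose Omar is a truth-teller.
Then no assignment of the remaining roles makes every statement match its speaker's type — contradiction.
So Omar is a liar.
With that fixed, Beata's statement is true, so Beata is a truth-teller.
With that fixed, Daria's statement is true, so Daria is a truth-teller.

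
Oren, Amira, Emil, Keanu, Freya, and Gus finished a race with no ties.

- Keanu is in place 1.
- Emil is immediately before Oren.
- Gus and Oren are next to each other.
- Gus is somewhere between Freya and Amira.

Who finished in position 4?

Oren

With clue 1, Keanu is ruled out for place 4.
With clues 1–3, Amira and Freya are ruled out for place 4.
With clues 1–4, Emil and Gus are ruled out for place 4.
So place 4 is Oren.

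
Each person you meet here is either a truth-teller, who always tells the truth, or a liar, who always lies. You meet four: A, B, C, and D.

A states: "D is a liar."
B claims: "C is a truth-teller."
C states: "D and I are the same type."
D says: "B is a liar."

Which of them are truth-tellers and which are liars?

A: liar, B: liar, C: liar, D: truth-teller

Consider A. Suppose A is a truth-teller.
Then no assignment of the remaining roles makes every statement match its speaker's type — contradiction.
So A is a liar.
Consider B. Suppose B is a truth-teller.
Then no assignment of the remaining roles makes every statement match its speaker's type — contradiction.
So B is a liar.
With that fixed, D's statement is true, so D is a truth-teller.
Consider C. Suppose C is a truth-teller.
Then B's statement comes out true, contradicting B being a liar.
So C is a liar.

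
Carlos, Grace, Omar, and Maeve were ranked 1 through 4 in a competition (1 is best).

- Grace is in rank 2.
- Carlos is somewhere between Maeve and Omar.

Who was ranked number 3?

With clue 1, Grace is ruled out for rank 3.
With clues 1–2, Maeve and Omar are ruled out for rank 3.
So rank 3 is Carlos.

Carlos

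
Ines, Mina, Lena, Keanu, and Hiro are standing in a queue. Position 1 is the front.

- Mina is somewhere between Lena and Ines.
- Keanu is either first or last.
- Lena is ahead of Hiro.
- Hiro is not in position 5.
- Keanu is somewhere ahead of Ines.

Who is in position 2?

Lena

With clues 1–2, Keanu is ruled out for position 2.
With clues 1–4, Ines is ruled out for position 2.
With clues 1–5, Hiro and Mina are ruled out for position 2.
So position 2 is Lena.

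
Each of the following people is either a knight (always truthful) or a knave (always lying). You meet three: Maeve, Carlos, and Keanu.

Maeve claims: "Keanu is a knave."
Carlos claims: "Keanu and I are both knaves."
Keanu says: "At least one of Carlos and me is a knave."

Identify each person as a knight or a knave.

Maeve: knave, Carlos: knave, Keanu: knight

Consider Maeve. Suppose Maeve is a knight.
Then no assignment of the remaining roles makes every statement match its speaker's type — contradiction.
So Maeve is a knave.
Consider Carlos. Suppose Carlos is a knight.
Then Carlos's own statement would have to be true, but it can't be — contradiction.
So Carlos is a knave.
With that fixed, Keanu's statement is true, so Keanu is a knight.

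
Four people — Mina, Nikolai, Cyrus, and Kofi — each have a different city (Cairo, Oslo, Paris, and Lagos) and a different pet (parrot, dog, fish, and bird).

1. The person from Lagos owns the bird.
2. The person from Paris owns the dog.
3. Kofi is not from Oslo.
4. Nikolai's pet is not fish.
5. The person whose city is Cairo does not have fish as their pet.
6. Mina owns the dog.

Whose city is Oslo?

With clues 1–3, Kofi is impossible for the one with city Oslo.
With clues 1–5, Nikolai is impossible for the one with city Oslo.
With clues 1–6, Mina is impossible for the one with city Oslo.
That leaves Cyrus.

Cyrus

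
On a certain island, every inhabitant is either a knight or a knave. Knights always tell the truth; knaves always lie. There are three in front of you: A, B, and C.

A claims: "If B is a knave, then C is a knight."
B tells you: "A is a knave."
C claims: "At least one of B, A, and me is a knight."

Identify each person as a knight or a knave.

Consider A. Suppose A is a knave.
Then no assignment of the remaining roles makes every statement match its speaker's type — contradiction.
So A is a knight.
With that fixed, B's statement is false, so B is a knave.
With that fixed, C's statement is true, so C is a knight.

A: knight, B: knave, C: knight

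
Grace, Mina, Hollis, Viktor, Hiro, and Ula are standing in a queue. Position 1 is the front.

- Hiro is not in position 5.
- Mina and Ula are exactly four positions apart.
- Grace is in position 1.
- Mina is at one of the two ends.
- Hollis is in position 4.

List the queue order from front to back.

Grace, Ula, Hiro, Hollis, Viktor, Mina

From clue 1: Hiro is in {1,2,3,4,6}.
From clues 1–2: Mina is in {1,2,5,6}.
From clues 1–3: Grace → position 1.
From clues 1–4: Ula → position 2, Mina → position 6.
From clues 1–5: Hiro → position 3, Hollis → position 4, Viktor → position 5.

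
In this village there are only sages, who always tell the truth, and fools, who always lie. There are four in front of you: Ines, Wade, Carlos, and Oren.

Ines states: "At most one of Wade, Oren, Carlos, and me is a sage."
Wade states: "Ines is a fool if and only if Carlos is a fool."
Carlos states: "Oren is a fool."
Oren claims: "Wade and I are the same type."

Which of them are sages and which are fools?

Consider Ines. Suppose Ines is a sage.
Then no assignment of the remaining roles makes every statement match its speaker's type — contradiction.
So Ines is a fool.
Consider Wade. Suppose Wade is a fool.
Then whichever role Oren has, Oren's statement has the wrong truth value — contradiction.
So Wade is a sage.
Consider Carlos. Suppose Carlos is a sage.
Then Wade's statement comes out false, contradicting Wade being a sage.
So Carlos is a fool.
Consider Oren. Suppose Oren is a fool.
Then Ines's statement comes out true, contradicting Ines being a fool.
So Oren is a sage.

Ines: fool, Wade: sage, Carlos: fool, Oren: sage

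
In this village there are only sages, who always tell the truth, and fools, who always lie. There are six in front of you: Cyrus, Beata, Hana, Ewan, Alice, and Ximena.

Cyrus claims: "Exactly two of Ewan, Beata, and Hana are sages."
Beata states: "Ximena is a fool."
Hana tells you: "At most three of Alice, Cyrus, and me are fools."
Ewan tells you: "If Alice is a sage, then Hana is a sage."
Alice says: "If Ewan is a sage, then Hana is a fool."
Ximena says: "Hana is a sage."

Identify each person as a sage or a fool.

Cyrus: sage, Beata: fool, Hana: sage, Ewan: sage, Alice: fool, Ximena: sage

Regardless of anyone's role, Hana's statement is true, so Hana is a sage.
With that fixed, Ewan's statement is true, so Ewan is a sage.
With that fixed, Alice's statement is false, so Alice is a fool.
With that fixed, Ximena's statement is true, so Ximena is a sage.
With that fixed, Beata's statement is false, so Beata is a fool.
With that fixed, Cyrus's statement is true, so Cyrus is a sage.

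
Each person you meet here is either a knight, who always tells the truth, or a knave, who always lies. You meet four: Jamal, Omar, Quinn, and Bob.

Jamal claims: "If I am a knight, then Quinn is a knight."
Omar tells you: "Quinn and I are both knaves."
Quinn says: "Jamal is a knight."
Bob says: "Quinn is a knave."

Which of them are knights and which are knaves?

Consider Jamal. Suppose Jamal is a knave.
Then Jamal's own statement would have to be false, but it can't be — contradiction.
So Jamal is a knight.
With that fixed, Quinn's statement is true, so Quinn is a knight.
With that fixed, Bob's statement is false, so Bob is a knave.
With that fixed, Omar's statement is false, so Omar is a knave.

Jamal: knight, Omar: knave, Quinn: knight, Bob: knave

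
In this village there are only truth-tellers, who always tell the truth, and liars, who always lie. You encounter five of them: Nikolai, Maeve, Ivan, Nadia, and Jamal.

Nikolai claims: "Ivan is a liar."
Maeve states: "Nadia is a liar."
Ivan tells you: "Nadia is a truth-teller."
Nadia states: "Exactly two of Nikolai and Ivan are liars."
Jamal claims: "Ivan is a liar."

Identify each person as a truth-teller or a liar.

Consider Nikolai. Suppose Nikolai is a liar.
Then no assignment of the remaining roles makes every statement match its speaker's type — contradiction.
So Nikolai is a truth-teller.
With that fixed, Nadia's statement is false, so Nadia is a liar.
With that fixed, Maeve's statement is true, so Maeve is a truth-teller.
With that fixed, Ivan's statement is false, so Ivan is a liar.
With that fixed, Jamal's statement is true, so Jamal is a truth-teller.

Nikolai: truth-teller, Maeve: truth-teller, Ivan: liar, Nadia: liar, Jamal: truth-teller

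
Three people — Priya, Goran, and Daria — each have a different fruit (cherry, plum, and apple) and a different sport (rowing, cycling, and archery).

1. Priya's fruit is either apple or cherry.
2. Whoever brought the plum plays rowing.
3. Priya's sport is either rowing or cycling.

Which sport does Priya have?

cycling

With clues 1–2, rowing is impossible for Priya's sport.
With clues 1–3, archery is impossible for Priya's sport.
That leaves cycling.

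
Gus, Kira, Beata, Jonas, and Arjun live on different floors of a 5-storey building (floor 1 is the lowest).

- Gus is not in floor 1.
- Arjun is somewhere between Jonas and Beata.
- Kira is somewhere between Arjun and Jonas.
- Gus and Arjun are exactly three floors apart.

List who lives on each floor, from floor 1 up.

Beata, Arjun, Kira, Jonas, Gus

From clue 1: Gus is in {2,3,4,5}.
From clues 1–2: Arjun is in {2,3,4}.
From clues 1–3: Kira is in {2,3,4}.
From clues 1–4: Beata → floor 1, Arjun → floor 2, Kira → floor 3, Jonas → floor 4, Gus → floor 5.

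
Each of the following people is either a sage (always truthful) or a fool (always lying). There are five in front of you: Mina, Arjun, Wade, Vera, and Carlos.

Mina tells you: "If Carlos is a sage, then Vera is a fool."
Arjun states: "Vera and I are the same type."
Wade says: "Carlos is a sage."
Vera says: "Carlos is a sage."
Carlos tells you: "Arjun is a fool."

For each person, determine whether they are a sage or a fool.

Consider Mina. Suppose Mina is a sage.
Then no assignment of the remaining roles makes every statement match its speaker's type — contradiction.
So Mina is a fool.
Consider Arjun. Suppose Arjun is a sage.
Then no assignment of the remaining roles makes every statement match its speaker's type — contradiction.
So Arjun is a fool.
With that fixed, Carlos's statement is true, so Carlos is a sage.
With that fixed, Wade's statement is true, so Wade is a sage.
With that fixed, Vera's statement is true, so Vera is a sage.

Mina: fool, Arjun: fool, Wade: sage, Vera: sage, Carlos: sage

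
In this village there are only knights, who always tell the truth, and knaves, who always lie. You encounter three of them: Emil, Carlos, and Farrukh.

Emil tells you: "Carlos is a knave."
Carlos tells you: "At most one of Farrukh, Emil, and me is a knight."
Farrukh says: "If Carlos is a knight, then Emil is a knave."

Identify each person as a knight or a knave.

Consider Emil. Suppose Emil is a knave.
Then no assignment of the remaining roles makes every statement match its speaker's type — contradiction.
So Emil is a knight.
Consider Carlos. Suppose Carlos is a knight.
Then Emil's statement comes out false, contradicting Emil being a knight.
So Carlos is a knave.
With that fixed, Farrukh's statement is true, so Farrukh is a knight.

Emil: knight, Carlos: knave, Farrukh: knight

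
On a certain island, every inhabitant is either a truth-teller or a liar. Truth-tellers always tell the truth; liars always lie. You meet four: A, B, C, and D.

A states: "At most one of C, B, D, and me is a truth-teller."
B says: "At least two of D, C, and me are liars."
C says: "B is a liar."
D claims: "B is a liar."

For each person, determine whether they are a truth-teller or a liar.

Consider A. Suppose A is a truth-teller.
Then no assignment of the remaining roles makes every statement match its speaker's type — contradiction.
So A is a liar.
Consider B. Suppose B is a truth-teller.
Then no assignment of the remaining roles makes every statement match its speaker's type — contradiction.
So B is a liar.
With that fixed, C's statement is true, so C is a truth-teller.
With that fixed, D's statement is true, so D is a truth-teller.

A: liar, B: liar, C: truth-teller, D: truth-teller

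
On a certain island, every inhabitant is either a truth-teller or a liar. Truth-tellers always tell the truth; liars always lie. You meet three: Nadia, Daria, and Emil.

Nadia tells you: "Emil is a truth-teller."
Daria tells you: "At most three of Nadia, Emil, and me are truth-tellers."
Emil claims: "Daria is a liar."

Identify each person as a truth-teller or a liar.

Nadia: liar, Daria: truth-teller, Emil: liar

Regardless of anyone's role, Daria's statement is true, so Daria is a truth-teller.
With that fixed, Emil's statement is false, so Emil is a liar.
With that fixed, Nadia's statement is false, so Nadia is a liar.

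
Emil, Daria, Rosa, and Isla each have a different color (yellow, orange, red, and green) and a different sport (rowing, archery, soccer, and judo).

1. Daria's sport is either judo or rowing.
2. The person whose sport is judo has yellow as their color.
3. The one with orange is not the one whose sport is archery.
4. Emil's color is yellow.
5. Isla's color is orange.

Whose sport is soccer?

Isla

Clue 1 rules out Daria for the one with sport soccer.
With clues 1–4, Emil is impossible for the one with sport soccer.
With clues 1–5, Rosa is impossible for the one with sport soccer.
That leaves Isla.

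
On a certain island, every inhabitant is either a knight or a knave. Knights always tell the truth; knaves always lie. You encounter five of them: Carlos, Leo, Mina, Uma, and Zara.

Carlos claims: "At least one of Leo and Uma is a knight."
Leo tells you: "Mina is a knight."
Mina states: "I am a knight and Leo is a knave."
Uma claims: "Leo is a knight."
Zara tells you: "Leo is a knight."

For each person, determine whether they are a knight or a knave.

Carlos: knave, Leo: knave, Mina: knave, Uma: knave, Zara: knave

Consider Carlos. Suppose Carlos is a knight.
Then no assignment of the remaining roles makes every statement match its speaker's type — contradiction.
So Carlos is a knave.
Consider Leo. Suppose Leo is a knight.
Then Carlos's statement comes out true, contradicting Carlos being a knave.
So Leo is a knave.
With that fixed, Uma's statement is false, so Uma is a knave.
With that fixed, Zara's statement is false, so Zara is a knave.
Consider Mina. Suppose Mina is a knight.
Then Leo's statement comes out true, contradicting Leo being a knave.
So Mina is a knave.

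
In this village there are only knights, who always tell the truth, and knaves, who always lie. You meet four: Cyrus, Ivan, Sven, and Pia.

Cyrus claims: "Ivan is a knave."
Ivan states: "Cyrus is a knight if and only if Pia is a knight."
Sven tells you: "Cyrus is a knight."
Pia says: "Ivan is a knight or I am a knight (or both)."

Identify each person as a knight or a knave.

Consider Cyrus. Suppose Cyrus is a knave.
Then no assignment of the remaining roles makes every statement match its speaker's type — contradiction.
So Cyrus is a knight.
With that fixed, Sven's statement is true, so Sven is a knight.
Consider Ivan. Suppose Ivan is a knight.
Then Cyrus's statement comes out false, contradicting Cyrus being a knight.
So Ivan is a knave.
Consider Pia. Suppose Pia is a knight.
Then Ivan's statement comes out true, contradicting Ivan being a knave.
So Pia is a knave.

Cyrus: knight, Ivan: knave, Sven: knight, Pia: knave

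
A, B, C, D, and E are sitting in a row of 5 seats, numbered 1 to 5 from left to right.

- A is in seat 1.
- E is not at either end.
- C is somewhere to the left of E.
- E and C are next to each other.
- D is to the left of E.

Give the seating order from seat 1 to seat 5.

From clue 1: A → seat 1.
From clues 1–2: E is in {2,3,4}.
From clues 1–3: C is in {2,3}.
From clues 1–5: D → seat 2, C → seat 3, E → seat 4, B → seat 5.

A, D, C, E, B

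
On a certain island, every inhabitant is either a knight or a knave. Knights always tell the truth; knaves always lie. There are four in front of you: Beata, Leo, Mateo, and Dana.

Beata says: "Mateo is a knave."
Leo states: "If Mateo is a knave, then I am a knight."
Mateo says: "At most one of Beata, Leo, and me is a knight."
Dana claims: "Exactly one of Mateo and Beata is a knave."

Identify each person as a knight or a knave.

Consider Beata. Suppose Beata is a knave.
Then no assignment of the remaining roles makes every statement match its speaker's type — contradiction.
So Beata is a knight.
Consider Leo. Suppose Leo is a knave.
Then whichever role Mateo has, Mateo's statement has the wrong truth value — contradiction.
So Leo is a knight.
With that fixed, Mateo's statement is false, so Mateo is a knave.
With that fixed, Dana's statement is true, so Dana is a knight.

Beata: knight, Leo: knight, Mateo: knave, Dana: knight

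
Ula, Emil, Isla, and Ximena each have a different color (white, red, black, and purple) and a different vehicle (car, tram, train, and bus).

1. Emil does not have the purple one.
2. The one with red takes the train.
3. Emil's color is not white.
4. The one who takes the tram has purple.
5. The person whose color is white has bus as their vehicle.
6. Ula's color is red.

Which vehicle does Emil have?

With clues 1–4, tram is impossible for Emil's vehicle.
With clues 1–5, bus is impossible for Emil's vehicle.
With clues 1–6, train is impossible for Emil's vehicle.
That leaves car.

car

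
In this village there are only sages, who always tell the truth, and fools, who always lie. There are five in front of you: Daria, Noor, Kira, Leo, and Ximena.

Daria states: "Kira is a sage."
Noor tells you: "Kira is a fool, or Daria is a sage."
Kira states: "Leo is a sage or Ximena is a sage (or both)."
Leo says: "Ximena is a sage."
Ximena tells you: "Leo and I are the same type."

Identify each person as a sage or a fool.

Consider Daria. Suppose Daria is a fool.
Then no assignment of the remaining roles makes every statement match its speaker's type — contradiction.
So Daria is a sage.
With that fixed, Noor's statement is true, so Noor is a sage.
Consider Kira. Suppose Kira is a fool.
Then Daria's statement comes out false, contradicting Daria being a sage.
So Kira is a sage.
Consider Leo. Suppose Leo is a fool.
Then whichever role Ximena has, Ximena's statement has the wrong truth value — contradiction.
So Leo is a sage.
Consider Ximena. Suppose Ximena is a fool.
Then Leo's statement comes out false, contradicting Leo being a sage.
So Ximena is a sage.

Daria: sage, Noor: sage, Kira: sage, Leo: sage, Ximena: sage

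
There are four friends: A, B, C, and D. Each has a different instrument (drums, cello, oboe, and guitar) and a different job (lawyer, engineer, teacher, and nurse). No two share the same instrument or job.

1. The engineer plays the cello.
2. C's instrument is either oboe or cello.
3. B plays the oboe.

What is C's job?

engineer

With clues 1–3, lawyer, nurse, and teacher are impossible for C's job.
That leaves engineer.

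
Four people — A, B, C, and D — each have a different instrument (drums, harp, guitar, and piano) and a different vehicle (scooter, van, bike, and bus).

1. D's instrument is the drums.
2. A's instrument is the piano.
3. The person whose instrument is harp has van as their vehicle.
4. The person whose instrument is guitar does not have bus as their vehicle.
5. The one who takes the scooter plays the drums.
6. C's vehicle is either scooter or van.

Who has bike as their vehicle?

B

With clues 1–5, A and D are impossible for the one with vehicle bike.
With clues 1–6, C is impossible for the one with vehicle bike.
That leaves B.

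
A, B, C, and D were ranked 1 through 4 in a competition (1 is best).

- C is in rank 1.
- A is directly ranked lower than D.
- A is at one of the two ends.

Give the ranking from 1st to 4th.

From clue 1: C → rank 1.
From clues 1–2: A is in {3,4}.
From clues 1–3: B → rank 2, D → rank 3, A → rank 4.

C, B, D, A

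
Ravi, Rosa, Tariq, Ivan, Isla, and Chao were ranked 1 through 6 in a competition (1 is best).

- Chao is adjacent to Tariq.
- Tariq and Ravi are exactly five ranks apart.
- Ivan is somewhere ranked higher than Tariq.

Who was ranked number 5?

Chao

With clues 1–2, Ravi and Tariq are ruled out for rank 5.
With clues 1–3, Isla, Ivan, and Rosa are ruled out for rank 5.
So rank 5 is Chao.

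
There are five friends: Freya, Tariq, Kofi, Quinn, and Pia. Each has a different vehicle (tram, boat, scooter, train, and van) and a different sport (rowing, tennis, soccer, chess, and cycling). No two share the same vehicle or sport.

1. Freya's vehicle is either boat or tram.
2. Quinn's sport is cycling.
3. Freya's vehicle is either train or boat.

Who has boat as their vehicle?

With clues 1–3, Kofi, Pia, Quinn, and Tariq are impossible for the one with vehicle boat.
That leaves Freya.

Freya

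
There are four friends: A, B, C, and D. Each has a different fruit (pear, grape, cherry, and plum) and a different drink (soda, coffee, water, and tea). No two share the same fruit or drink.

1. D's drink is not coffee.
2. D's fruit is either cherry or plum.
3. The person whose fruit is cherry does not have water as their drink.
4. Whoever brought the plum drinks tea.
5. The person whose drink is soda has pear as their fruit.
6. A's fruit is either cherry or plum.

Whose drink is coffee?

Clue 1 rules out D for the one with drink coffee.
With clues 1–6, B and C are impossible for the one with drink coffee.
That leaves A.

A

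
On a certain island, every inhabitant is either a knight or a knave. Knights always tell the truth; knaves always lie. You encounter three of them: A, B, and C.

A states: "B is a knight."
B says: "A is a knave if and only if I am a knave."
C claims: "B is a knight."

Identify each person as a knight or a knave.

A: knight, B: knight, C: knight

Consider A. Suppose A is a knave.
Then whichever role B has, B's statement has the wrong truth value — contradiction.
So A is a knight.
Consider B. Suppose B is a knave.
Then A's statement comes out false, contradicting A being a knight.
So B is a knight.
With that fixed, C's statement is true, so C is a knight.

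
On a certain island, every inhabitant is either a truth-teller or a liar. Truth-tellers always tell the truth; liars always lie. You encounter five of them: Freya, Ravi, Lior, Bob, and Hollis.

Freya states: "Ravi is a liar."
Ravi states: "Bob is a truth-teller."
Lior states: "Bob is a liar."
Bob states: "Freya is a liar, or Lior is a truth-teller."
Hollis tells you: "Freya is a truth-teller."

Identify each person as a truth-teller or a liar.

Consider Freya. Suppose Freya is a truth-teller.
Then no assignment of the remaining roles makes every statement match its speaker's type — contradiction.
So Freya is a liar.
With that fixed, Bob's statement is true, so Bob is a truth-teller.
With that fixed, Hollis's statement is false, so Hollis is a liar.
With that fixed, Ravi's statement is true, so Ravi is a truth-teller.
With that fixed, Lior's statement is false, so Lior is a liar.

Freya: liar, Ravi: truth-teller, Lior: liar, Bob: truth-teller, Hollis: liar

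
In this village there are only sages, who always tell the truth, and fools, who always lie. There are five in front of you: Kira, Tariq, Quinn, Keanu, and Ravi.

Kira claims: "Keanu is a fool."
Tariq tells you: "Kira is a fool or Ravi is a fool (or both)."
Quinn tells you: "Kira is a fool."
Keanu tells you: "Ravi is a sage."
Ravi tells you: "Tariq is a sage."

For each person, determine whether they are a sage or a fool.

Kira: fool, Tariq: sage, Quinn: sage, Keanu: sage, Ravi: sage

Consider Kira. Suppose Kira is a sage.
Then no assignment of the remaining roles makes every statement match its speaker's type — contradiction.
So Kira is a fool.
With that fixed, Tariq's statement is true, so Tariq is a sage.
With that fixed, Quinn's statement is true, so Quinn is a sage.
With that fixed, Ravi's statement is true, so Ravi is a sage.
With that fixed, Keanu's statement is true, so Keanu is a sage.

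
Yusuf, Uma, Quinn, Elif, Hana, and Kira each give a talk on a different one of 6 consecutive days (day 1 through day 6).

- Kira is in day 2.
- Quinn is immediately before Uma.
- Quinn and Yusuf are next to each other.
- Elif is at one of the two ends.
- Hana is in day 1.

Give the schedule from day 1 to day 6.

From clue 1: Kira → day 2.
From clues 1–2: Uma is in {4,5,6}.
From clues 1–3: Yusuf is in {3,4}.
From clues 1–5: Hana → day 1, Yusuf → day 3, Quinn → day 4, Uma → day 5, Elif → day 6.

Hana, Kira, Yusuf, Quinn, Uma, Elif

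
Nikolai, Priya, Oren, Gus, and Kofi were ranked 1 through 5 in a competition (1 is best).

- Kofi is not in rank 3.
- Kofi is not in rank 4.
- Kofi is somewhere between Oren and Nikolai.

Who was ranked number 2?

Kofi

With clues 1–3, Gus, Nikolai, Oren, and Priya are ruled out for rank 2.
So rank 2 is Kofi.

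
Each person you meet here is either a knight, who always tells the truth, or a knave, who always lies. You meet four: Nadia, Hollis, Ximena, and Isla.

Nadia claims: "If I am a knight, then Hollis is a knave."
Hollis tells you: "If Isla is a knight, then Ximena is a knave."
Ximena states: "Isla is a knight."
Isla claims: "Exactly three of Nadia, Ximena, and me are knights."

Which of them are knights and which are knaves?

Consider Nadia. Suppose Nadia is a knave.
Then Nadia's own statement would have to be false, but it can't be — contradiction.
So Nadia is a knight.
Consider Hollis. Suppose Hollis is a knight.
Then Nadia's statement comes out false, contradicting Nadia being a knight.
So Hollis is a knave.
Consider Ximena. Suppose Ximena is a knave.
Then Hollis's statement comes out true, contradicting Hollis being a knave.
So Ximena is a knight.
Consider Isla. Suppose Isla is a knave.
Then Hollis's statement comes out true, contradicting Hollis being a knave.
So Isla is a knight.

Nadia: knight, Hollis: knave, Ximena: knight, Isla: knight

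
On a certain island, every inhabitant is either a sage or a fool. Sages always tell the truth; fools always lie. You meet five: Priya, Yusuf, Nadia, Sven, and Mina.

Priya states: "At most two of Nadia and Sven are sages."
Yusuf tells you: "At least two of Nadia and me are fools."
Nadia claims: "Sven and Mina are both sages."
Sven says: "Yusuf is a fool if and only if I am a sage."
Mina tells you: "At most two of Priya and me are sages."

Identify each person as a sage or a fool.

Regardless of anyone's role, Priya's statement is true, so Priya is a sage.
With that fixed, Mina's statement is true, so Mina is a sage.
Consider Yusuf. Suppose Yusuf is a sage.
Then Yusuf's own statement would have to be true, but it can't be — contradiction.
So Yusuf is a fool.
Consider Nadia. Suppose Nadia is a fool.
Then Yusuf's statement comes out true, contradicting Yusuf being a fool.
So Nadia is a sage.
Consider Sven. Suppose Sven is a fool.
Then Nadia's statement comes out false, contradicting Nadia being a sage.
So Sven is a sage.

Priya: sage, Yusuf: fool, Nadia: sage, Sven: sage, Mina: sage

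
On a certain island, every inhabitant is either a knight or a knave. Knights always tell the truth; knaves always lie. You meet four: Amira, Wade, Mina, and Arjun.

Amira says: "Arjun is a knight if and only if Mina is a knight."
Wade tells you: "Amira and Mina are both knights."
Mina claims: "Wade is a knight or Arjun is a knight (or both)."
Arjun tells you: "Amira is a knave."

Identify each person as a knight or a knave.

Amira: knight, Wade: knave, Mina: knave, Arjun: knave

Consider Amira. Suppose Amira is a knave.
Then no assignment of the remaining roles makes every statement match its speaker's type — contradiction.
So Amira is a knight.
With that fixed, Arjun's statement is false, so Arjun is a knave.
Consider Wade. Suppose Wade is a knight.
Then no assignment of the remaining roles makes every statement match its speaker's type — contradiction.
So Wade is a knave.
With that fixed, Mina's statement is false, so Mina is a knave.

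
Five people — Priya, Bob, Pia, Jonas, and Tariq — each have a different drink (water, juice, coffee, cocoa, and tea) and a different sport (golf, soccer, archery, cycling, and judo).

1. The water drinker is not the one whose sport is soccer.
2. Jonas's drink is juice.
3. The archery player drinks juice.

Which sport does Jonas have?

archery

With clues 1–3, cycling, golf, judo, and soccer are impossible for Jonas's sport.
That leaves archery.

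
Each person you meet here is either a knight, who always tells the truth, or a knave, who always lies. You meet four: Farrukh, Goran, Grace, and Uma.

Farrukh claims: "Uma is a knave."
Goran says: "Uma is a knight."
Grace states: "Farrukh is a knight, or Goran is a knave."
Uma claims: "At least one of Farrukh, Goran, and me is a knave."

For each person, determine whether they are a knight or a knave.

Consider Farrukh. Suppose Farrukh is a knight.
Then no assignment of the remaining roles makes every statement match its speaker's type — contradiction.
So Farrukh is a knave.
With that fixed, Uma's statement is true, so Uma is a knight.
With that fixed, Goran's statement is true, so Goran is a knight.
With that fixed, Grace's statement is false, so Grace is a knave.

Farrukh: knave, Goran: knight, Grace: knave, Uma: knight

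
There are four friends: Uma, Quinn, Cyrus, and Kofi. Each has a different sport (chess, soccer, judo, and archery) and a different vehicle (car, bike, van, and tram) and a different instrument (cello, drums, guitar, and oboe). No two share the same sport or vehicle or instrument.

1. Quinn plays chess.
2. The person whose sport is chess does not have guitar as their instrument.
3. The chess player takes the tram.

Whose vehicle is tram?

Quinn

With clues 1–3, Cyrus, Kofi, and Uma are impossible for the one with vehicle tram.
That leaves Quinn.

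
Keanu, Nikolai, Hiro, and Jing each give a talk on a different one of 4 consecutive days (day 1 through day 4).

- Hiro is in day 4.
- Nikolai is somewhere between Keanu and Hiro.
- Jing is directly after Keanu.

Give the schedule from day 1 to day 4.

Keanu, Jing, Nikolai, Hiro

From clue 1: Hiro → day 4.
From clues 1–2: Keanu is in {1,2}.
From clues 1–3: Keanu → day 1, Jing → day 2, Nikolai → day 3.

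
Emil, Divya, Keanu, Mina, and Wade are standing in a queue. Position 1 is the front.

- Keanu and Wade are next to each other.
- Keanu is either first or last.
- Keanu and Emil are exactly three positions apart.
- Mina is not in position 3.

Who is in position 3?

With clues 1–2, Keanu and Wade are ruled out for position 3.
With clues 1–3, Emil is ruled out for position 3.
With clues 1–4, Mina is ruled out for position 3.
So position 3 is Divya.

Divya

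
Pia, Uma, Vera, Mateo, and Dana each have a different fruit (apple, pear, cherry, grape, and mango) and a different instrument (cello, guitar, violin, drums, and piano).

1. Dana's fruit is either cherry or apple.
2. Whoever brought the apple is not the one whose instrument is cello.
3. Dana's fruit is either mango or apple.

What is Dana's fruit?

Clue 1 rules out grape, mango, and pear for Dana's fruit.
With clues 1–3, cherry is impossible for Dana's fruit.
That leaves apple.

apple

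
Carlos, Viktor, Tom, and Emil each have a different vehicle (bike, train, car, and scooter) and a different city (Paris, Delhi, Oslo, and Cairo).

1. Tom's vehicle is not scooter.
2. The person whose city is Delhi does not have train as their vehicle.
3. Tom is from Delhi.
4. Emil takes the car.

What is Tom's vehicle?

bike

Clue 1 rules out scooter for Tom's vehicle.
With clues 1–3, train is impossible for Tom's vehicle.
With clues 1–4, car is impossible for Tom's vehicle.
That leaves bike.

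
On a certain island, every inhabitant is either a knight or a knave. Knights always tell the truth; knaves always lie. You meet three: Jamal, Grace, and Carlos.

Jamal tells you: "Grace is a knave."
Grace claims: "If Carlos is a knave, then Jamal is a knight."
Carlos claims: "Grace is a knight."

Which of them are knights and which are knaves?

Jamal: knave, Grace: knight, Carlos: knight

Consider Jamal. Suppose Jamal is a knight.
Then no assignment of the remaining roles makes every statement match its speaker's type — contradiction.
So Jamal is a knave.
Consider Grace. Suppose Grace is a knave.
Then Jamal's statement comes out true, contradicting Jamal being a knave.
So Grace is a knight.
With that fixed, Carlos's statement is true, so Carlos is a knight.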